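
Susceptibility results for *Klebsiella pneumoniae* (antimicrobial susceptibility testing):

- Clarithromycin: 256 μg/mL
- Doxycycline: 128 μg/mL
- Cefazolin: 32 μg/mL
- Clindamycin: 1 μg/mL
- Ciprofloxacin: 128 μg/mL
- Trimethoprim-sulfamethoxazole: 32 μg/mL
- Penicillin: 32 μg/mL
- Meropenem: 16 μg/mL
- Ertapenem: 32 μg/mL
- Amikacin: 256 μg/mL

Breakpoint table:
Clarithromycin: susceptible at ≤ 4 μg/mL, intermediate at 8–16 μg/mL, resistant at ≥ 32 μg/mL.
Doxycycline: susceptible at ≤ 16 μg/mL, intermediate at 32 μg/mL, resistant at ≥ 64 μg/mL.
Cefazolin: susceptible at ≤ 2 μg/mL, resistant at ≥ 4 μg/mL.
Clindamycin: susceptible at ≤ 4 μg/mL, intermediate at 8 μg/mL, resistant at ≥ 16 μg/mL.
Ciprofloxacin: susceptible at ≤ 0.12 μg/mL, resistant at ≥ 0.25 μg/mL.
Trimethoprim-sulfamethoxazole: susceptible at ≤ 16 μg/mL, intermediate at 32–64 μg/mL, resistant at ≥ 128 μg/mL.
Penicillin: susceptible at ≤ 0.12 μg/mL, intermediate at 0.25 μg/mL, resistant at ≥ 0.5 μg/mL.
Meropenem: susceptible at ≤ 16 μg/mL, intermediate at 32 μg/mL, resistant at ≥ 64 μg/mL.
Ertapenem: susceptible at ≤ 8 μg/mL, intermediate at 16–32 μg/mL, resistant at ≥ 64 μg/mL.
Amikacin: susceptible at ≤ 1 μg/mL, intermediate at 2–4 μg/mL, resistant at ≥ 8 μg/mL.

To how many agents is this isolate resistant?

Clarithromycin 256 μg/mL: ≥ 32 μg/mL → resistant
Doxycycline (128 μg/mL) ≥ 64 μg/mL → R
Cefazolin (32 μg/mL) ≥ 4 μg/mL → resistant
Clindamycin 1 μg/mL: ≤ 4 μg/mL ⇒ Susceptible
Ciprofloxacin: 128 μg/mL is ≥ 0.25 μg/mL — Resistant
Trimethoprim-sulfamethoxazole: 32 μg/mL is in 32–64 μg/mL — I
Penicillin 32 μg/mL: ≥ 0.5 μg/mL → resistant
Meropenem (16 μg/mL) ≤ 16 μg/mL → S
Ertapenem: 32 μg/mL is in 16–32 μg/mL → Intermediate
Amikacin: 256 μg/mL is ≥ 8 μg/mL ⇒ R
Resistant: 6

6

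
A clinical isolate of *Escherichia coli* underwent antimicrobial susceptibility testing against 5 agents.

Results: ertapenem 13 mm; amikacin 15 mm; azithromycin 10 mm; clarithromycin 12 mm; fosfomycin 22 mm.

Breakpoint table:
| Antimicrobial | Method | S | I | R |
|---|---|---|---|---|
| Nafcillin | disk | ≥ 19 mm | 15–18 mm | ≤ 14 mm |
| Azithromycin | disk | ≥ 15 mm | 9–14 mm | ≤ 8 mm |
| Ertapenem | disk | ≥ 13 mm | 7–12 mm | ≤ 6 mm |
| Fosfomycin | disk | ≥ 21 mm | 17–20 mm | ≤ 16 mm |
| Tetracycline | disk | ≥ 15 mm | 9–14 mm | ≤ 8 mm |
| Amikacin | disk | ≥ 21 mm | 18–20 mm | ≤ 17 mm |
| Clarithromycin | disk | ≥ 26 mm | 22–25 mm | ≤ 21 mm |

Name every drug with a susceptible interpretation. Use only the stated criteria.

Ertapenem (13 mm) ≥ 13 mm ⇒ Susceptible
Amikacin: 15 mm is ≤ 17 mm — R
Azithromycin 10 mm: in 9–14 mm ⇒ I
Clarithromycin 12 mm: ≤ 21 mm ⇒ Resistant
Fosfomycin 22 mm: ≥ 21 mm — Susceptible

ertapenem, fosfomycin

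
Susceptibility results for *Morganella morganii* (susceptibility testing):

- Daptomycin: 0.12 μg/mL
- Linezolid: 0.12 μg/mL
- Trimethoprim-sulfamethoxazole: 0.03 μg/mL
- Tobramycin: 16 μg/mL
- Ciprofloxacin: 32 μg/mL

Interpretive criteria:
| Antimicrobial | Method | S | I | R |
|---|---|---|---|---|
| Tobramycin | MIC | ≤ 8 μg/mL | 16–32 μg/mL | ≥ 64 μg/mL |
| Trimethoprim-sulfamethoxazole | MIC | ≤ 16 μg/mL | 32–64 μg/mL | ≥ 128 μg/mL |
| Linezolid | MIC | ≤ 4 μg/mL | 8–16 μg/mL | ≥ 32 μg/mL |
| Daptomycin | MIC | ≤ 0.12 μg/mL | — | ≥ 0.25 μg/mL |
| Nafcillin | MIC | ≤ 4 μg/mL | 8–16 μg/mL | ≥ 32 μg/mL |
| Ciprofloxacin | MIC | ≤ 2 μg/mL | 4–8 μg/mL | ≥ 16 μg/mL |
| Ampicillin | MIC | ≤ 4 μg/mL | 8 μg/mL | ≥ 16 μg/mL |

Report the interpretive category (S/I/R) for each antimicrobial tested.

S, S, S, I, R

Daptomycin (0.12 μg/mL) ≤ 0.12 μg/mL ⇒ susceptible
Linezolid: 0.12 μg/mL is ≤ 4 μg/mL → Susceptible
Trimethoprim-sulfamethoxazole (0.03 μg/mL) ≤ 16 μg/mL ⇒ Susceptible
Tobramycin (16 μg/mL) in 16–32 μg/mL ⇒ I
Ciprofloxacin (32 μg/mL) ≥ 16 μg/mL ⇒ R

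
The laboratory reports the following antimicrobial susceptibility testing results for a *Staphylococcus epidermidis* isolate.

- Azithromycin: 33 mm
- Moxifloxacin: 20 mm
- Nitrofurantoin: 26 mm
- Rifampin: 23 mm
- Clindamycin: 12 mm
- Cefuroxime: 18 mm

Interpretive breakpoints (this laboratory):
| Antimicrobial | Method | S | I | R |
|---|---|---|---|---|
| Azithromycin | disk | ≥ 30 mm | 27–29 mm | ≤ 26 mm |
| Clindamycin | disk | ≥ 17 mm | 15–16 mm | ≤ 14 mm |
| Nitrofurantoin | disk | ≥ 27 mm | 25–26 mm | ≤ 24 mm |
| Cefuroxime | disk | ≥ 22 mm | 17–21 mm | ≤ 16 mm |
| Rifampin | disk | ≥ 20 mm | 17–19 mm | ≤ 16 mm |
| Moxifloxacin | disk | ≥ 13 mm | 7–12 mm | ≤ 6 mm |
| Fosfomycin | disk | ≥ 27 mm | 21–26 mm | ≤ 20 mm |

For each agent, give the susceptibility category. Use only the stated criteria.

S, S, I, S, R, I

Azithromycin 33 mm: ≥ 30 mm ⇒ susceptible
Moxifloxacin (20 mm) ≥ 13 mm — susceptible
Nitrofurantoin (26 mm) in 25–26 mm — Intermediate
Rifampin (23 mm) ≥ 20 mm ⇒ susceptible
Clindamycin (12 mm) ≤ 14 mm — Resistant
Cefuroxime: 18 mm is in 17–21 mm ⇒ I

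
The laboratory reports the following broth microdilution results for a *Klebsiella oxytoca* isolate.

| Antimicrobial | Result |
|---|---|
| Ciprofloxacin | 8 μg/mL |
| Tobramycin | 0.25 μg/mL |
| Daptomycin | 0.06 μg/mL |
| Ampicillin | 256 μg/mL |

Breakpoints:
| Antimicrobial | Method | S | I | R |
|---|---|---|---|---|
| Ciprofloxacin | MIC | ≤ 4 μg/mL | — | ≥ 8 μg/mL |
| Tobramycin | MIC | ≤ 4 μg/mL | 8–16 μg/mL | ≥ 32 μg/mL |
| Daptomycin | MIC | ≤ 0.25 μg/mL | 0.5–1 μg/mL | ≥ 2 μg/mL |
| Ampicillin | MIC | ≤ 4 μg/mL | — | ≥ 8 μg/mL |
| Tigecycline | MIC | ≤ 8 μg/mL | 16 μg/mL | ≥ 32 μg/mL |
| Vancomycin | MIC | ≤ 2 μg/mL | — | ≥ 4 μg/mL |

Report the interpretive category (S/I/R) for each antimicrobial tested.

R, S, S, R

Ciprofloxacin (8 μg/mL) ≥ 8 μg/mL → Resistant
Tobramycin (0.25 μg/mL) ≤ 4 μg/mL → Susceptible
Daptomycin (0.06 μg/mL) ≤ 0.25 μg/mL → S
Ampicillin (256 μg/mL) ≥ 8 μg/mL ⇒ R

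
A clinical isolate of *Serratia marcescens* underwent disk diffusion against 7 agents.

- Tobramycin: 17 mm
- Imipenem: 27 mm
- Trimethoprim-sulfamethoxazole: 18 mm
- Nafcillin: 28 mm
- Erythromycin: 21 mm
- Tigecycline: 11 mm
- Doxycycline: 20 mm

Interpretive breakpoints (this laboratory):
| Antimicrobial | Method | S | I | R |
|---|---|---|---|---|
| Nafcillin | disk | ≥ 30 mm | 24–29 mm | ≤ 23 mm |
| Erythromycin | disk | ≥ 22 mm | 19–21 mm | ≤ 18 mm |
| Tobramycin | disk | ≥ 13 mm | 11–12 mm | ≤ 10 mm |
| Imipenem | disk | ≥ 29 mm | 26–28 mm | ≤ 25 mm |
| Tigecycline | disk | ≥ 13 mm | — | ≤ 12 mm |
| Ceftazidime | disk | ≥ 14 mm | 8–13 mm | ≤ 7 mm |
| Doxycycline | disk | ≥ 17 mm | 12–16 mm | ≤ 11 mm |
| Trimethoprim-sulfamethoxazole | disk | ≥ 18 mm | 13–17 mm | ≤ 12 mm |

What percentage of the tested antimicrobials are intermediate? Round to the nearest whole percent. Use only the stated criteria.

43%

Tobramycin 17 mm: ≥ 13 mm — S
Imipenem (27 mm) in 26–28 mm ⇒ Intermediate
Trimethoprim-sulfamethoxazole: 18 mm is ≥ 18 mm — S
Nafcillin: 28 mm is in 24–29 mm → I
Erythromycin 21 mm: in 19–21 mm — Intermediate
Tigecycline: 11 mm is ≤ 12 mm — R
Doxycycline: 20 mm is ≥ 17 mm → Susceptible
Intermediate: 3/7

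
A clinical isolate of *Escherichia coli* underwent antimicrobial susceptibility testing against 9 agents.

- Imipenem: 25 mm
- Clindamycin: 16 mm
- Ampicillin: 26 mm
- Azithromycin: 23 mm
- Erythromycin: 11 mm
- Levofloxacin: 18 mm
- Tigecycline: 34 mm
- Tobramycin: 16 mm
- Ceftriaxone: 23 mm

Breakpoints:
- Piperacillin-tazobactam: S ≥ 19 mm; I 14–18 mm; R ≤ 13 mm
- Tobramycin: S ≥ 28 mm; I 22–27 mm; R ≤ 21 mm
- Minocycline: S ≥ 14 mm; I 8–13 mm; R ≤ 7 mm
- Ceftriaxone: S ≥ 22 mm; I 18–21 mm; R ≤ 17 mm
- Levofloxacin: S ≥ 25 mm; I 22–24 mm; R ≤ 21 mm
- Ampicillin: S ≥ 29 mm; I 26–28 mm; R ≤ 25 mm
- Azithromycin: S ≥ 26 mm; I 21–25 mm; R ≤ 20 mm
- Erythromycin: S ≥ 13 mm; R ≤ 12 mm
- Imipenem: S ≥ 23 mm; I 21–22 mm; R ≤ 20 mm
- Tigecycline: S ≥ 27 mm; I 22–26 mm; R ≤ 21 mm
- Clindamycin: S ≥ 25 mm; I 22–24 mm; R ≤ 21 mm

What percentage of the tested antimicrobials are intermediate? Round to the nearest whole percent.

22%

Imipenem 25 mm: ≥ 23 mm — S
Clindamycin: 16 mm is ≤ 21 mm ⇒ R
Ampicillin (26 mm) in 26–28 mm ⇒ I
Azithromycin: 23 mm is in 21–25 mm — intermediate
Erythromycin (11 mm) ≤ 12 mm → R
Levofloxacin 18 mm: ≤ 21 mm — resistant
Tigecycline (34 mm) ≥ 27 mm ⇒ susceptible
Tobramycin (16 mm) ≤ 21 mm → R
Ceftriaxone (23 mm) ≥ 22 mm → S
Intermediate: 2/9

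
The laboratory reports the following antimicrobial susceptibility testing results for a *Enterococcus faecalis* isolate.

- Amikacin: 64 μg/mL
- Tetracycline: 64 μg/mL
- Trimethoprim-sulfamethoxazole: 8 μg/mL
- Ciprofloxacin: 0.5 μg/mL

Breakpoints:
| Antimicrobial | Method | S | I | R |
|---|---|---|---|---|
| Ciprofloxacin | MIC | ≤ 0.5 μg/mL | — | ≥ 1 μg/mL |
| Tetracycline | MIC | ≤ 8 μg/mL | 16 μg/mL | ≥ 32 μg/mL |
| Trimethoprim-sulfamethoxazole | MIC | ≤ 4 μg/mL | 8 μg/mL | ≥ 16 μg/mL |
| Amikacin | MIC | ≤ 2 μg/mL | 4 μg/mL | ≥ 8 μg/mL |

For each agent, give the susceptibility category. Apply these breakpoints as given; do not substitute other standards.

R, R, I, S

Amikacin 64 μg/mL: ≥ 8 μg/mL → Resistant
Tetracycline (64 μg/mL) ≥ 32 μg/mL ⇒ Resistant
Trimethoprim-sulfamethoxazole (8 μg/mL) = 8 μg/mL — intermediate
Ciprofloxacin (0.5 μg/mL) ≤ 0.5 μg/mL — S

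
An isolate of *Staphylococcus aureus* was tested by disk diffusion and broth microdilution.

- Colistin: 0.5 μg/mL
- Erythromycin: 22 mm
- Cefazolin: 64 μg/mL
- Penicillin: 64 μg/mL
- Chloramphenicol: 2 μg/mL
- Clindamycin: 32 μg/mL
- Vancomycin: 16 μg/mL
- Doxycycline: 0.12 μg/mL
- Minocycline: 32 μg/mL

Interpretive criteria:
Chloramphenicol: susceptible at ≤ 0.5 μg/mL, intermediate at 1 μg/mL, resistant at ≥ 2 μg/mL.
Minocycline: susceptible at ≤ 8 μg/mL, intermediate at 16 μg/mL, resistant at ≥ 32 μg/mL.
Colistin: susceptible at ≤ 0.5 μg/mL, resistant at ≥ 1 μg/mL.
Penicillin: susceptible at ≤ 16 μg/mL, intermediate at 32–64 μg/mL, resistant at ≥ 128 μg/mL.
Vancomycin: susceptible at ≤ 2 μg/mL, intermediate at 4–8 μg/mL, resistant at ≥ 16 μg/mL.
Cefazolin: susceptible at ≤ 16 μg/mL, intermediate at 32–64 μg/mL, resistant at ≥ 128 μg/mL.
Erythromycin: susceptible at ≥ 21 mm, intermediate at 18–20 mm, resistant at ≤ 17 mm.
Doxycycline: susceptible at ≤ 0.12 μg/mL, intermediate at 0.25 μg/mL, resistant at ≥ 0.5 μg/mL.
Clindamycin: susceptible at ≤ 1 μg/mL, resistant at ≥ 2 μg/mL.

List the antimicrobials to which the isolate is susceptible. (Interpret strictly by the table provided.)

Colistin (0.5 μg/mL) ≤ 0.5 μg/mL → Susceptible
Erythromycin (22 mm) ≥ 21 mm → Susceptible
Cefazolin: 64 μg/mL is in 32–64 μg/mL → intermediate
Penicillin: 64 μg/mL is in 32–64 μg/mL ⇒ intermediate
Chloramphenicol: 2 μg/mL is ≥ 2 μg/mL ⇒ Resistant
Clindamycin (32 μg/mL) ≥ 2 μg/mL ⇒ Resistant
Vancomycin (16 μg/mL) ≥ 16 μg/mL — Resistant
Doxycycline 0.12 μg/mL: ≤ 0.12 μg/mL → susceptible
Minocycline 32 μg/mL: ≥ 32 μg/mL → resistant

colistin, erythromycin, doxycycline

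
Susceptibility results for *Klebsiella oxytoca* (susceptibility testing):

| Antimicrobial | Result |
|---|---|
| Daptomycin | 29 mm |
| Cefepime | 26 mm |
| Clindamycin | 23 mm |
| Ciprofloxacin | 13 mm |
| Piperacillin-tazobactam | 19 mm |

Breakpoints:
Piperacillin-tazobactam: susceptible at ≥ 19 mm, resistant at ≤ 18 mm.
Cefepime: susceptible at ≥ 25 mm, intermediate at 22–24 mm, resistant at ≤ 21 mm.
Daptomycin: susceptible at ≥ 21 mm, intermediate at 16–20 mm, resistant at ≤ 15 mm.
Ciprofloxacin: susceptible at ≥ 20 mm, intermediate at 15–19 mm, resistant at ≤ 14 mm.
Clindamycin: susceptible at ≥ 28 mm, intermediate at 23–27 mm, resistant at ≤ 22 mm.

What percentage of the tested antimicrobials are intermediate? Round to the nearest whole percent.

Daptomycin (29 mm) ≥ 21 mm → Susceptible
Cefepime (26 mm) ≥ 25 mm ⇒ S
Clindamycin (23 mm) in 23–27 mm → intermediate
Ciprofloxacin: 13 mm is ≤ 14 mm ⇒ Resistant
Piperacillin-tazobactam 19 mm: ≥ 19 mm — S
Intermediate: 1/5

20%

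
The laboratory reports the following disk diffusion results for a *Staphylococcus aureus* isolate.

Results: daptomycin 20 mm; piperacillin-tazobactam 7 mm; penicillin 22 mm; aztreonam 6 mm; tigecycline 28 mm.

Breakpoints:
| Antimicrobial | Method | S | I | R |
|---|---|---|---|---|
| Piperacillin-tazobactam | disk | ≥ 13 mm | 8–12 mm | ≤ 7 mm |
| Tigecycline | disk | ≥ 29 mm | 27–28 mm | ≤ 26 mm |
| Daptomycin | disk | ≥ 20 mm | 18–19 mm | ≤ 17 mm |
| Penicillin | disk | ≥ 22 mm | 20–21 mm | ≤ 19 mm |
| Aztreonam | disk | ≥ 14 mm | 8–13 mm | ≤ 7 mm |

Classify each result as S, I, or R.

S, R, S, R, I

Daptomycin: 20 mm is ≥ 20 mm — Susceptible
Piperacillin-tazobactam 7 mm: ≤ 7 mm → Resistant
Penicillin (22 mm) ≥ 22 mm ⇒ S
Aztreonam: 6 mm is ≤ 7 mm ⇒ resistant
Tigecycline: 28 mm is in 27–28 mm ⇒ Intermediate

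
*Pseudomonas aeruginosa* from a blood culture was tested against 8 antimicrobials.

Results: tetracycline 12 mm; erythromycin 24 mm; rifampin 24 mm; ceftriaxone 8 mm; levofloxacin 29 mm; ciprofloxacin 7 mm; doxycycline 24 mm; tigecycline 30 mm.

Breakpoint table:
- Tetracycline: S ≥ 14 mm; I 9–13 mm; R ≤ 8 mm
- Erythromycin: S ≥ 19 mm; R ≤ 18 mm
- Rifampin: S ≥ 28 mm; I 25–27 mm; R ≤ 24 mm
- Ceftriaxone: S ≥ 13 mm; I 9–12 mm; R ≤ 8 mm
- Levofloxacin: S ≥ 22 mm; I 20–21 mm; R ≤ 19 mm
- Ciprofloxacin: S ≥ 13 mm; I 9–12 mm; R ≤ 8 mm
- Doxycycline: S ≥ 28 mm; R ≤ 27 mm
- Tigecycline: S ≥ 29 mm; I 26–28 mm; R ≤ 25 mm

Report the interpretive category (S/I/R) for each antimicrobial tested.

Tetracycline (12 mm) in 9–13 mm → I
Erythromycin 24 mm: ≥ 19 mm — Susceptible
Rifampin (24 mm) ≤ 24 mm ⇒ Resistant
Ceftriaxone 8 mm: ≤ 8 mm ⇒ resistant
Levofloxacin 29 mm: ≥ 22 mm → Susceptible
Ciprofloxacin 7 mm: ≤ 8 mm → Resistant
Doxycycline: 24 mm is ≤ 27 mm ⇒ Resistant
Tigecycline (30 mm) ≥ 29 mm ⇒ susceptible

I, S, R, R, S, R, R, S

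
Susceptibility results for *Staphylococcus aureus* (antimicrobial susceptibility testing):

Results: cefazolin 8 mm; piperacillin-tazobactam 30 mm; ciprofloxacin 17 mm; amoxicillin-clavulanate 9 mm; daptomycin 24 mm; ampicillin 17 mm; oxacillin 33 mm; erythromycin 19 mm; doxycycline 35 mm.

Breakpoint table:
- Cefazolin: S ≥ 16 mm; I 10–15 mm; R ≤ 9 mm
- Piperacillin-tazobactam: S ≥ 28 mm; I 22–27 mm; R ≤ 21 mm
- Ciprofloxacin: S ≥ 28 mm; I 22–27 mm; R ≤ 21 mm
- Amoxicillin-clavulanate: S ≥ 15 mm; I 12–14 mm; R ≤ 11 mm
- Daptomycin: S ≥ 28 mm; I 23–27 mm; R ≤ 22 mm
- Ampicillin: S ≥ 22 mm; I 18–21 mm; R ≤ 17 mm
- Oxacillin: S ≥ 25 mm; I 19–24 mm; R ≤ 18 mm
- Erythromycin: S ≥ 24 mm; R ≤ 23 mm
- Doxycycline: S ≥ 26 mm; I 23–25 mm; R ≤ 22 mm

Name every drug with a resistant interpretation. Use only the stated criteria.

cefazolin, ciprofloxacin, amoxicillin-clavulanate, ampicillin, erythromycin

Cefazolin 8 mm: ≤ 9 mm → resistant
Piperacillin-tazobactam: 30 mm is ≥ 28 mm ⇒ susceptible
Ciprofloxacin: 17 mm is ≤ 21 mm → R
Amoxicillin-clavulanate: 9 mm is ≤ 11 mm — Resistant
Daptomycin: 24 mm is in 23–27 mm ⇒ I
Ampicillin (17 mm) ≤ 17 mm ⇒ resistant
Oxacillin 33 mm: ≥ 25 mm ⇒ Susceptible
Erythromycin: 19 mm is ≤ 23 mm ⇒ Resistant
Doxycycline (35 mm) ≥ 26 mm — Susceptible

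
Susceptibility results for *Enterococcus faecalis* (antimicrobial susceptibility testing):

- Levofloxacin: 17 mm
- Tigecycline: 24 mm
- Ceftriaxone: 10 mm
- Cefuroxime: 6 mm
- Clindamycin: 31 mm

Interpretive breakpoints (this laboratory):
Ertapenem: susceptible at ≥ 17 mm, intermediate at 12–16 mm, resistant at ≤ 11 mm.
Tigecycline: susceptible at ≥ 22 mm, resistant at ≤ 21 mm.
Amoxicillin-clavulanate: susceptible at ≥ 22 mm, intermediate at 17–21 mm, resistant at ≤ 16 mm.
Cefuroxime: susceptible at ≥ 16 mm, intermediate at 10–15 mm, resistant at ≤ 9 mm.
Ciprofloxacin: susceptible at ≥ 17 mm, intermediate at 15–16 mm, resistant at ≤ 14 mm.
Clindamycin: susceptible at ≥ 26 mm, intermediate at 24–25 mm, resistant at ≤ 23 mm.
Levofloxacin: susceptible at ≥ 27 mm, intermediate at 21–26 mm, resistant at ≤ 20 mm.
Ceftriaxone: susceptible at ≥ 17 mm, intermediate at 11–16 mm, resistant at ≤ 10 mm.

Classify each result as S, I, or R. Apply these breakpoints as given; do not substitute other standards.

R, S, R, R, S

Levofloxacin 17 mm: ≤ 20 mm — Resistant
Tigecycline: 24 mm is ≥ 22 mm — Susceptible
Ceftriaxone 10 mm: ≤ 10 mm → Resistant
Cefuroxime 6 mm: ≤ 9 mm → R
Clindamycin 31 mm: ≥ 26 mm ⇒ S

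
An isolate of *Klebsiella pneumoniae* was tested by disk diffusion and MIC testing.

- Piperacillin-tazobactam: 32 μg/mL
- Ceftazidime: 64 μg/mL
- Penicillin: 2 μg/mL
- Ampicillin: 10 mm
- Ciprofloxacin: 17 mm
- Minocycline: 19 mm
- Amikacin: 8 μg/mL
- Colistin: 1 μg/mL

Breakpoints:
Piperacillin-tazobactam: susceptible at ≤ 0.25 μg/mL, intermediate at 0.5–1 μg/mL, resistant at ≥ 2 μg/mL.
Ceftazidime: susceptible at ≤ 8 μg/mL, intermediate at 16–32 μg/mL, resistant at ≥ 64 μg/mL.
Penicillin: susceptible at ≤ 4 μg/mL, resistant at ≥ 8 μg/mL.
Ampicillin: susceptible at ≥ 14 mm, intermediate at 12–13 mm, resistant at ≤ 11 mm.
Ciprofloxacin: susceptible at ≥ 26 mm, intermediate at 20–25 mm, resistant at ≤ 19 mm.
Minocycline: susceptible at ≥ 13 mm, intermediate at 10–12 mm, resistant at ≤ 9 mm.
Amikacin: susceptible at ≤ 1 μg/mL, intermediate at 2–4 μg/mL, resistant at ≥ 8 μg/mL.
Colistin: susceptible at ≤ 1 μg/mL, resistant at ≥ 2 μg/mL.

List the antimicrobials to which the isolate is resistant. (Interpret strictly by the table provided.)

piperacillin-tazobactam, ceftazidime, ampicillin, ciprofloxacin, amikacin

Piperacillin-tazobactam: 32 μg/mL is ≥ 2 μg/mL → resistant
Ceftazidime 64 μg/mL: ≥ 64 μg/mL ⇒ resistant
Penicillin: 2 μg/mL is ≤ 4 μg/mL — S
Ampicillin (10 mm) ≤ 11 mm → R
Ciprofloxacin (17 mm) ≤ 19 mm — R
Minocycline: 19 mm is ≥ 13 mm → Susceptible
Amikacin 8 μg/mL: ≥ 8 μg/mL — R
Colistin (1 μg/mL) ≤ 1 μg/mL → susceptible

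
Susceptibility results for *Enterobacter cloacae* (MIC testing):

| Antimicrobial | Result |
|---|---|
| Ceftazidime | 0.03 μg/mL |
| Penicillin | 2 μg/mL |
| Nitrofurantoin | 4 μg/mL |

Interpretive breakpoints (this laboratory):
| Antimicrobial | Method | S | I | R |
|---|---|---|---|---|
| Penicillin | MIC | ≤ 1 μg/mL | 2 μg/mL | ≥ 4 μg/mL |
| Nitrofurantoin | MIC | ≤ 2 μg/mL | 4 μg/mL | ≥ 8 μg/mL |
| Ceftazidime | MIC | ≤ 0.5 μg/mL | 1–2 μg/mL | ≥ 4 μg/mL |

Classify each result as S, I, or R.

S, I, I

Ceftazidime 0.03 μg/mL: ≤ 0.5 μg/mL ⇒ S
Penicillin 2 μg/mL: = 2 μg/mL ⇒ I
Nitrofurantoin (4 μg/mL) = 4 μg/mL → Intermediate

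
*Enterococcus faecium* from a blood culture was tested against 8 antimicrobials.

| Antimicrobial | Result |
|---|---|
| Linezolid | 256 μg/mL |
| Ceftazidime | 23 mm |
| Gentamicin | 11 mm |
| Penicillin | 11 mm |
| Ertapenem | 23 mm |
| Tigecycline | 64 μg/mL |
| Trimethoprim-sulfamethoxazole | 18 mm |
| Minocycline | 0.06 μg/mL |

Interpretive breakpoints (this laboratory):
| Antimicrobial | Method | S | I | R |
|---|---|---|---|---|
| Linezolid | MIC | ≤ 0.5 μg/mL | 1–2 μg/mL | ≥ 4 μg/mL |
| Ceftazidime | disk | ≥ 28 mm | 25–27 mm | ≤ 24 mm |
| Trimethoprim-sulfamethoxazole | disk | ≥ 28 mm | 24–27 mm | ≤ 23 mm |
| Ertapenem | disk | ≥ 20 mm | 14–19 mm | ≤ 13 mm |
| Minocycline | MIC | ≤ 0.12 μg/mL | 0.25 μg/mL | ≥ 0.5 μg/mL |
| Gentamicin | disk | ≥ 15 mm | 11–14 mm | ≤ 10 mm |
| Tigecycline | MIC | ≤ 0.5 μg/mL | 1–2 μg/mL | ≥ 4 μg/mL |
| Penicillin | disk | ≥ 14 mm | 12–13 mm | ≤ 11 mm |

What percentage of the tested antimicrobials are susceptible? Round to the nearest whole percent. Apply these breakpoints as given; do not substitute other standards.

Linezolid: 256 μg/mL is ≥ 4 μg/mL — resistant
Ceftazidime 23 mm: ≤ 24 mm ⇒ Resistant
Gentamicin: 11 mm is in 11–14 mm — Intermediate
Penicillin (11 mm) ≤ 11 mm — R
Ertapenem: 23 mm is ≥ 20 mm — Susceptible
Tigecycline: 64 μg/mL is ≥ 4 μg/mL ⇒ Resistant
Trimethoprim-sulfamethoxazole: 18 mm is ≤ 23 mm — R
Minocycline 0.06 μg/mL: ≤ 0.12 μg/mL — susceptible
Susceptible: 2/8

25%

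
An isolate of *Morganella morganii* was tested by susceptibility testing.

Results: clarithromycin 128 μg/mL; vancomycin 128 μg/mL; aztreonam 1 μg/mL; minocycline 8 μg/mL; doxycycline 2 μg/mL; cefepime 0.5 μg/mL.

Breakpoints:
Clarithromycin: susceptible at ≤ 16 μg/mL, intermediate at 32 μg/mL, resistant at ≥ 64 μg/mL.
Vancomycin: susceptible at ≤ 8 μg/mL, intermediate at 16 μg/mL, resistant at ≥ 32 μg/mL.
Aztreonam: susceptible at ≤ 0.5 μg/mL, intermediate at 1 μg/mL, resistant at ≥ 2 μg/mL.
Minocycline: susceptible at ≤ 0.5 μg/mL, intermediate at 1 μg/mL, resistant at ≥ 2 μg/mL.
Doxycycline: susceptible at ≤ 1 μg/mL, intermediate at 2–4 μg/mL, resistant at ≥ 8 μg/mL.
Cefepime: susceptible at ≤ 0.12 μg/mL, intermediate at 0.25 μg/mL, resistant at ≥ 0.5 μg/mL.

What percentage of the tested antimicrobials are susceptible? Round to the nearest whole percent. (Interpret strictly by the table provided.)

0%

Clarithromycin: 128 μg/mL is ≥ 64 μg/mL → Resistant
Vancomycin (128 μg/mL) ≥ 32 μg/mL → R
Aztreonam 1 μg/mL: = 1 μg/mL ⇒ Intermediate
Minocycline: 8 μg/mL is ≥ 2 μg/mL → resistant
Doxycycline: 2 μg/mL is in 2–4 μg/mL → intermediate
Cefepime (0.5 μg/mL) ≥ 0.5 μg/mL — R
Susceptible: 0/6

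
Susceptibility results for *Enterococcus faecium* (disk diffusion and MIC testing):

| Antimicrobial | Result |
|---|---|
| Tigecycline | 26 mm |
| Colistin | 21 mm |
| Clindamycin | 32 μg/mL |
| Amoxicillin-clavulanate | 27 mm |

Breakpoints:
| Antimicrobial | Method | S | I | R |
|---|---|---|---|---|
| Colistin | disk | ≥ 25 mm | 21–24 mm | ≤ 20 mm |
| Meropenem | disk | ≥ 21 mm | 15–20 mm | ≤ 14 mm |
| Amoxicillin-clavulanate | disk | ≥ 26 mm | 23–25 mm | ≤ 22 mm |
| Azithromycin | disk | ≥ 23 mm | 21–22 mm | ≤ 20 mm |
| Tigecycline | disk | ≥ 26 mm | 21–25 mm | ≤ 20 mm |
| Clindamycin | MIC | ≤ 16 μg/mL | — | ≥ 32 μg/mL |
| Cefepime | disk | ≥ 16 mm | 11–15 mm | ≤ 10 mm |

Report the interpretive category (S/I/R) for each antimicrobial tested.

S, I, R, S

Tigecycline (26 mm) ≥ 26 mm — S
Colistin 21 mm: in 21–24 mm → intermediate
Clindamycin (32 μg/mL) ≥ 32 μg/mL ⇒ resistant
Amoxicillin-clavulanate (27 mm) ≥ 26 mm → S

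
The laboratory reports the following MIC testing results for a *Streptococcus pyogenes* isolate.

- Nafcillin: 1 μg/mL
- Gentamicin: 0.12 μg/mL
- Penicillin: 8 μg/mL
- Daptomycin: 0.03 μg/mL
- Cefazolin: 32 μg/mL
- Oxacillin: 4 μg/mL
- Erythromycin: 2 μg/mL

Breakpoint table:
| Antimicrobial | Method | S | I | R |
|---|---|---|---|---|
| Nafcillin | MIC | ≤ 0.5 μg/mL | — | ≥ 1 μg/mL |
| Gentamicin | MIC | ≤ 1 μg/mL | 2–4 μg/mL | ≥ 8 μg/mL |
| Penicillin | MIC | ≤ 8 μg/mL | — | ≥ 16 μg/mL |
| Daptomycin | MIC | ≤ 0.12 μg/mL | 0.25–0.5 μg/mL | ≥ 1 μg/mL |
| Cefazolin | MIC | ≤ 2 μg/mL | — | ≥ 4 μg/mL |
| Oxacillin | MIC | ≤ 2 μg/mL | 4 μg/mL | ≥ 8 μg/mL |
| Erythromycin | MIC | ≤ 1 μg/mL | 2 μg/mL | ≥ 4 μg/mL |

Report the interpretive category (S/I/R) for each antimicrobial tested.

R, S, S, S, R, I, I

Nafcillin: 1 μg/mL is ≥ 1 μg/mL ⇒ Resistant
Gentamicin (0.12 μg/mL) ≤ 1 μg/mL — S
Penicillin (8 μg/mL) ≤ 8 μg/mL → susceptible
Daptomycin 0.03 μg/mL: ≤ 0.12 μg/mL ⇒ S
Cefazolin: 32 μg/mL is ≥ 4 μg/mL — R
Oxacillin (4 μg/mL) = 4 μg/mL → Intermediate
Erythromycin (2 μg/mL) = 2 μg/mL ⇒ intermediate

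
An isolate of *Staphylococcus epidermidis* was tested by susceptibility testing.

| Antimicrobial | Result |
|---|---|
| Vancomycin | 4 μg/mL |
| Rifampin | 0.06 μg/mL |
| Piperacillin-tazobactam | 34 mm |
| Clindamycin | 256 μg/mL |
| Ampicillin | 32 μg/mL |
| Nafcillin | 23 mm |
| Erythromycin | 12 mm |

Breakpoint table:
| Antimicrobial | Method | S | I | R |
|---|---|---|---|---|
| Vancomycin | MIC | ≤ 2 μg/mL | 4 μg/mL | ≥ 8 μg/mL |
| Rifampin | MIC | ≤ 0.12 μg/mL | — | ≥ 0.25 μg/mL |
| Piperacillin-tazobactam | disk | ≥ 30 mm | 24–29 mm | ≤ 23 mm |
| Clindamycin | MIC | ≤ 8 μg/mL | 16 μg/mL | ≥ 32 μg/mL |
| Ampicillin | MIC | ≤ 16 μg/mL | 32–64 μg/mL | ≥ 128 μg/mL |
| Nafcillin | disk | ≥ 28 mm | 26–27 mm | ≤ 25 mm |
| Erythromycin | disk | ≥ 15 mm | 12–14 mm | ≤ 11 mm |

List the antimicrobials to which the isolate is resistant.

clindamycin, nafcillin

Vancomycin: 4 μg/mL is = 4 μg/mL → I
Rifampin 0.06 μg/mL: ≤ 0.12 μg/mL — Susceptible
Piperacillin-tazobactam 34 mm: ≥ 30 mm — Susceptible
Clindamycin (256 μg/mL) ≥ 32 μg/mL ⇒ Resistant
Ampicillin (32 μg/mL) in 32–64 μg/mL ⇒ Intermediate
Nafcillin: 23 mm is ≤ 25 mm — R
Erythromycin 12 mm: in 12–14 mm ⇒ I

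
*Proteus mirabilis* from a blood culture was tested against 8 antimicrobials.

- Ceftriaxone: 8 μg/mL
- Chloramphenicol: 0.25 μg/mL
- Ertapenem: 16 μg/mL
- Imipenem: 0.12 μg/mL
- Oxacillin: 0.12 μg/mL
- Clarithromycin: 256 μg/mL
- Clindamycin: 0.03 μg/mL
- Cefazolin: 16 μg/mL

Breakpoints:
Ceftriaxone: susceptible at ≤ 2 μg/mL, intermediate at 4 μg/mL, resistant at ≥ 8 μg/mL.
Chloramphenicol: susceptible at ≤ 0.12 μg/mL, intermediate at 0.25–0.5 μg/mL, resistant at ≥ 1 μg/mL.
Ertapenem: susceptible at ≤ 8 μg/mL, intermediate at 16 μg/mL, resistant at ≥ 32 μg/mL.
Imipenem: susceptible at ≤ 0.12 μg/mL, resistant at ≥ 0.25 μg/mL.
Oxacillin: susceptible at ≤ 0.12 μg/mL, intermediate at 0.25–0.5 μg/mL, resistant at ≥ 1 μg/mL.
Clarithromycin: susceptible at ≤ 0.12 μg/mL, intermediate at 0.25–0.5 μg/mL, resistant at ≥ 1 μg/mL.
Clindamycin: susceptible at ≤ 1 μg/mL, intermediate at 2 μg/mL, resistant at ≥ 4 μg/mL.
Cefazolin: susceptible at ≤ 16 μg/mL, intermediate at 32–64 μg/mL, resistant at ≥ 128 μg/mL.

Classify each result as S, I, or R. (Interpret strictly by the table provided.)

Ceftriaxone 8 μg/mL: ≥ 8 μg/mL → R
Chloramphenicol 0.25 μg/mL: in 0.25–0.5 μg/mL → I
Ertapenem: 16 μg/mL is = 16 μg/mL ⇒ intermediate
Imipenem: 0.12 μg/mL is ≤ 0.12 μg/mL — Susceptible
Oxacillin 0.12 μg/mL: ≤ 0.12 μg/mL — Susceptible
Clarithromycin (256 μg/mL) ≥ 1 μg/mL — R
Clindamycin 0.03 μg/mL: ≤ 1 μg/mL — S
Cefazolin: 16 μg/mL is ≤ 16 μg/mL → susceptible

R, I, I, S, S, R, S, S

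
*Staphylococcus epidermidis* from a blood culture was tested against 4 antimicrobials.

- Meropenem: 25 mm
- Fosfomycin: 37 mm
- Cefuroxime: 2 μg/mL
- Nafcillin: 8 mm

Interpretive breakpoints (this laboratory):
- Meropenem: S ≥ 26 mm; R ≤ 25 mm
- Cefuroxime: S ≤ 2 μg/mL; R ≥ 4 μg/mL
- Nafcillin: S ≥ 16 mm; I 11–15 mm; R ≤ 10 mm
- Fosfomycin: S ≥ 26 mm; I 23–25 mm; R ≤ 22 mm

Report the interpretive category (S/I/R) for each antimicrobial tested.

R, S, S, R

Meropenem (25 mm) ≤ 25 mm — Resistant
Fosfomycin 37 mm: ≥ 26 mm ⇒ Susceptible
Cefuroxime 2 μg/mL: ≤ 2 μg/mL ⇒ susceptible
Nafcillin: 8 mm is ≤ 10 mm — R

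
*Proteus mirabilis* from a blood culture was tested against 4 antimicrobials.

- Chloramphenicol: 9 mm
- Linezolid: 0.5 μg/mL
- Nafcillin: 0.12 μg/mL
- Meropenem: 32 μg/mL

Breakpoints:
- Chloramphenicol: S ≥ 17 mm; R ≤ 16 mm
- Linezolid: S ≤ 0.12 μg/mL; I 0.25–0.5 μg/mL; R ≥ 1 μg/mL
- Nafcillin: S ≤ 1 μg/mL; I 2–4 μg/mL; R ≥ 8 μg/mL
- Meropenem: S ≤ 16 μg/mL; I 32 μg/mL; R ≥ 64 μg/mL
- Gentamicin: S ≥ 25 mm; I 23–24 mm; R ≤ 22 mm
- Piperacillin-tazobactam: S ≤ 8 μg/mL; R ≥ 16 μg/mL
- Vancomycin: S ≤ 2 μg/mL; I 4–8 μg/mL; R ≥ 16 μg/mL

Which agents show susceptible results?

Chloramphenicol 9 mm: ≤ 16 mm ⇒ R
Linezolid: 0.5 μg/mL is in 0.25–0.5 μg/mL — I
Nafcillin 0.12 μg/mL: ≤ 1 μg/mL ⇒ Susceptible
Meropenem: 32 μg/mL is = 32 μg/mL — Intermediate

nafcillin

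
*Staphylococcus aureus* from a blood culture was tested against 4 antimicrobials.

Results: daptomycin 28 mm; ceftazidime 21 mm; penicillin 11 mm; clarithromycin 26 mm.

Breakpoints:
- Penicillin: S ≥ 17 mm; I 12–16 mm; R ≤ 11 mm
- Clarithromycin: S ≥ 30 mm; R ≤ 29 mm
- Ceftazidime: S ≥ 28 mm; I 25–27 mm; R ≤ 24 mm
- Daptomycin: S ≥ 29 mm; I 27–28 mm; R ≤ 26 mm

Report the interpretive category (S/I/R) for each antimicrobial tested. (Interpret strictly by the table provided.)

Daptomycin 28 mm: in 27–28 mm → I
Ceftazidime 21 mm: ≤ 24 mm ⇒ R
Penicillin: 11 mm is ≤ 11 mm ⇒ Resistant
Clarithromycin: 26 mm is ≤ 29 mm ⇒ resistant

I, R, R, R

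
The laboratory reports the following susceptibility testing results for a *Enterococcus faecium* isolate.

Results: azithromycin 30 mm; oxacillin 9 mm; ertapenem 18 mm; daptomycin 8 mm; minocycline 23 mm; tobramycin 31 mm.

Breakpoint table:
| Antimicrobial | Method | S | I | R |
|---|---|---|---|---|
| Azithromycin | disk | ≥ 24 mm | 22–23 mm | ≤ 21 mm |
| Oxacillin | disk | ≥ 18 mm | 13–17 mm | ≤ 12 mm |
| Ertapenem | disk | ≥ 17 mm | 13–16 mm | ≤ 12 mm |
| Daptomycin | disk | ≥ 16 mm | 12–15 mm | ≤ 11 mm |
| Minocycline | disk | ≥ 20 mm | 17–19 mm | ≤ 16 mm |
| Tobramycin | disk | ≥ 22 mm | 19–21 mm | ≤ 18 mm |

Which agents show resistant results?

Azithromycin (30 mm) ≥ 24 mm — S
Oxacillin (9 mm) ≤ 12 mm — R
Ertapenem (18 mm) ≥ 17 mm — Susceptible
Daptomycin (8 mm) ≤ 11 mm → Resistant
Minocycline: 23 mm is ≥ 20 mm — Susceptible
Tobramycin: 31 mm is ≥ 22 mm — susceptible

oxacillin, daptomycin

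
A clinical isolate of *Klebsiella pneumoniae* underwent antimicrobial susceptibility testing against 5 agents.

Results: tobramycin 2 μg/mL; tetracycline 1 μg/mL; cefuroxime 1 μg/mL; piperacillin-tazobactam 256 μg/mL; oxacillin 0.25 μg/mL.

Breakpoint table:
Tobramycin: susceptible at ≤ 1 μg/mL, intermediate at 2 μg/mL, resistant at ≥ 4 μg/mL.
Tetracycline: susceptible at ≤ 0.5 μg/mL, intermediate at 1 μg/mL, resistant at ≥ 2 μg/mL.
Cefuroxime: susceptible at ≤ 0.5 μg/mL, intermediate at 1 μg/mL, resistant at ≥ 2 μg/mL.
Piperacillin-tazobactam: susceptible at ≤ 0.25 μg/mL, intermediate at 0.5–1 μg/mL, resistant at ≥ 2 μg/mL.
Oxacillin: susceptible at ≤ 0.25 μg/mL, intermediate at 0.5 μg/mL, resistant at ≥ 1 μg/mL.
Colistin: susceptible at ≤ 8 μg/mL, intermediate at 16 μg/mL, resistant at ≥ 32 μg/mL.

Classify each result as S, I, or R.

I, I, I, R, S

Tobramycin 2 μg/mL: = 2 μg/mL — Intermediate
Tetracycline: 1 μg/mL is = 1 μg/mL ⇒ intermediate
Cefuroxime 1 μg/mL: = 1 μg/mL ⇒ I
Piperacillin-tazobactam (256 μg/mL) ≥ 2 μg/mL — R
Oxacillin: 0.25 μg/mL is ≤ 0.25 μg/mL ⇒ Susceptible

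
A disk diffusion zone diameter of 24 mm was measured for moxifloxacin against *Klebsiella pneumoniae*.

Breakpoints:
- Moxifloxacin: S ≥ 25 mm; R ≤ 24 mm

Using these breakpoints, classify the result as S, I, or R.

R

Moxifloxacin (24 mm) ≤ 24 mm ⇒ resistant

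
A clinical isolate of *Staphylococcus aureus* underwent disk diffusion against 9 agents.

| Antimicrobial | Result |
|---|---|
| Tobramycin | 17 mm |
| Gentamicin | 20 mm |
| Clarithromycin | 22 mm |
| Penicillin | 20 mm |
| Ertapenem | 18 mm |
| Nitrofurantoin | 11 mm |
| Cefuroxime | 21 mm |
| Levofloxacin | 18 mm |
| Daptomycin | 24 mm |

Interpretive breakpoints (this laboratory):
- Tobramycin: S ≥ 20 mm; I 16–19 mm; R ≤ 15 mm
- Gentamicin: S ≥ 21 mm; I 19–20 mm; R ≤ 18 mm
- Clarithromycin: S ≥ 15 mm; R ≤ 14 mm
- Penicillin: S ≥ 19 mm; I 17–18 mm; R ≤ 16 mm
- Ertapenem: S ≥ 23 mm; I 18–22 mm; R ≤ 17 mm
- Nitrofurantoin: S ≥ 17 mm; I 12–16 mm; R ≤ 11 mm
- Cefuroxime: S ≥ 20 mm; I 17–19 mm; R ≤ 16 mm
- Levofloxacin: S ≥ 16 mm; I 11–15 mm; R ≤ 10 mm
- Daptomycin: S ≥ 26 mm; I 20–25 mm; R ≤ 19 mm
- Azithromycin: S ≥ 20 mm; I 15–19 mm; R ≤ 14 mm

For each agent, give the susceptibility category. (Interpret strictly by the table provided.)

Tobramycin 17 mm: in 16–19 mm → Intermediate
Gentamicin: 20 mm is in 19–20 mm ⇒ intermediate
Clarithromycin 22 mm: ≥ 15 mm — Susceptible
Penicillin (20 mm) ≥ 19 mm ⇒ S
Ertapenem 18 mm: in 18–22 mm ⇒ Intermediate
Nitrofurantoin (11 mm) ≤ 11 mm — resistant
Cefuroxime: 21 mm is ≥ 20 mm → S
Levofloxacin 18 mm: ≥ 16 mm — Susceptible
Daptomycin: 24 mm is in 20–25 mm ⇒ Intermediate

I, I, S, S, I, R, S, S, I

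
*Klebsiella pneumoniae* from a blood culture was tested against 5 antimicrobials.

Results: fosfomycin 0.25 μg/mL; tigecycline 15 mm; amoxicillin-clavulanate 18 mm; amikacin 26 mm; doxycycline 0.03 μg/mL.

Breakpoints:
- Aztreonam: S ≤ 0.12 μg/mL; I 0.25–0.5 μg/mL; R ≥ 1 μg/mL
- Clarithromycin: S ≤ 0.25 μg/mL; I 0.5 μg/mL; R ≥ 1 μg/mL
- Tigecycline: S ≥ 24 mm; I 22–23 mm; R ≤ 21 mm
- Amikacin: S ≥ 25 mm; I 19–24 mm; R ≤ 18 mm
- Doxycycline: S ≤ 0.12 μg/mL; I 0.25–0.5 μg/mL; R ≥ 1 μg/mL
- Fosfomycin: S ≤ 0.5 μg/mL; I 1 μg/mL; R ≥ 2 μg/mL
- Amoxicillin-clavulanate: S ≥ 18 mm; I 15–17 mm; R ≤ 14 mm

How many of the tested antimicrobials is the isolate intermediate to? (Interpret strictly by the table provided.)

0

Fosfomycin: 0.25 μg/mL is ≤ 0.5 μg/mL → susceptible
Tigecycline (15 mm) ≤ 21 mm ⇒ Resistant
Amoxicillin-clavulanate (18 mm) ≥ 18 mm → Susceptible
Amikacin 26 mm: ≥ 25 mm → susceptible
Doxycycline: 0.03 μg/mL is ≤ 0.12 μg/mL ⇒ S
Intermediate: 0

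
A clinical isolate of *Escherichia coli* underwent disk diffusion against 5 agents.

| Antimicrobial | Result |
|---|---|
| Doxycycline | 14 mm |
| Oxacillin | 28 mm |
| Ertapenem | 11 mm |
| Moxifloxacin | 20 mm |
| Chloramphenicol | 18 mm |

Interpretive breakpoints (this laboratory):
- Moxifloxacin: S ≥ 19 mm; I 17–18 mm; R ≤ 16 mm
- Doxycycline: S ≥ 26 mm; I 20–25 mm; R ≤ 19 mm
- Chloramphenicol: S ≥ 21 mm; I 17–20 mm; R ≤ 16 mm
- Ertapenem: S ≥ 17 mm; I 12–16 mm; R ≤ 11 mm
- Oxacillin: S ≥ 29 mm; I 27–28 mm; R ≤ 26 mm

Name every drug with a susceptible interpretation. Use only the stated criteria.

moxifloxacin

Doxycycline 14 mm: ≤ 19 mm ⇒ resistant
Oxacillin (28 mm) in 27–28 mm — intermediate
Ertapenem 11 mm: ≤ 11 mm → R
Moxifloxacin (20 mm) ≥ 19 mm ⇒ Susceptible
Chloramphenicol: 18 mm is in 17–20 mm ⇒ I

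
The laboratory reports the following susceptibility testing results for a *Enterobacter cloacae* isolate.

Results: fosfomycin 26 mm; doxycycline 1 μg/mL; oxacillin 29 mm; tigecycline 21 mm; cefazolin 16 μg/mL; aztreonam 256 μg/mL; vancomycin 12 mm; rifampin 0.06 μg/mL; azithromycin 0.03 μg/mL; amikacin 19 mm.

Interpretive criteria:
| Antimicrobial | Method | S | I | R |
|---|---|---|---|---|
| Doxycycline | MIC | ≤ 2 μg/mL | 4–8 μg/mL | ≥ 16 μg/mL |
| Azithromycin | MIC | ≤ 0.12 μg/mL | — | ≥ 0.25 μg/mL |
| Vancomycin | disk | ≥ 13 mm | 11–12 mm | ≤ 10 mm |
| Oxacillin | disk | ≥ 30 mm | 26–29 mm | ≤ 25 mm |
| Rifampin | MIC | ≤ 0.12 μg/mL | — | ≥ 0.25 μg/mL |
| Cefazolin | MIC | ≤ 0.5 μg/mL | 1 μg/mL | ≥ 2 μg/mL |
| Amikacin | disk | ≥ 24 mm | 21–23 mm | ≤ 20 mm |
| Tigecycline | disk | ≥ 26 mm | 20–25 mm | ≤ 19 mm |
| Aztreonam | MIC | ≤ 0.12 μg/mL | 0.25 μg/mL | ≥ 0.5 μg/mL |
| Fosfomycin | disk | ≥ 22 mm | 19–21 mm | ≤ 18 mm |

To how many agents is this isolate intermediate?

Fosfomycin: 26 mm is ≥ 22 mm → susceptible
Doxycycline: 1 μg/mL is ≤ 2 μg/mL → susceptible
Oxacillin: 29 mm is in 26–29 mm → Intermediate
Tigecycline: 21 mm is in 20–25 mm — I
Cefazolin: 16 μg/mL is ≥ 2 μg/mL — resistant
Aztreonam (256 μg/mL) ≥ 0.5 μg/mL ⇒ R
Vancomycin (12 mm) in 11–12 mm — Intermediate
Rifampin: 0.06 μg/mL is ≤ 0.12 μg/mL — susceptible
Azithromycin 0.03 μg/mL: ≤ 0.12 μg/mL — susceptible
Amikacin 19 mm: ≤ 20 mm ⇒ Resistant
Intermediate: 3

3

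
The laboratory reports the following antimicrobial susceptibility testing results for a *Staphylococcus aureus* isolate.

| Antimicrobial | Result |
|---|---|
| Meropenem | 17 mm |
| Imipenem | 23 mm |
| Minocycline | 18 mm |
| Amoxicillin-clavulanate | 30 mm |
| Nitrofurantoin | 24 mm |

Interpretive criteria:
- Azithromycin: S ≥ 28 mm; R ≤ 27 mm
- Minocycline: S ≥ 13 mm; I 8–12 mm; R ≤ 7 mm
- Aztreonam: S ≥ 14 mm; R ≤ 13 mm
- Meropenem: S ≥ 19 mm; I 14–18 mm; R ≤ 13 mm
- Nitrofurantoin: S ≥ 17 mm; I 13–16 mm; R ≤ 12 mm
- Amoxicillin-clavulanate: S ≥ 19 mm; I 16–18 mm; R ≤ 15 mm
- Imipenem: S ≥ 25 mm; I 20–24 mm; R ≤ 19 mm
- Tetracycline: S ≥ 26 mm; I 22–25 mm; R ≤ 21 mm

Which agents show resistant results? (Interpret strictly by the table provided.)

none

Meropenem (17 mm) in 14–18 mm → intermediate
Imipenem: 23 mm is in 20–24 mm → intermediate
Minocycline (18 mm) ≥ 13 mm — S
Amoxicillin-clavulanate: 30 mm is ≥ 19 mm → Susceptible
Nitrofurantoin 24 mm: ≥ 17 mm ⇒ S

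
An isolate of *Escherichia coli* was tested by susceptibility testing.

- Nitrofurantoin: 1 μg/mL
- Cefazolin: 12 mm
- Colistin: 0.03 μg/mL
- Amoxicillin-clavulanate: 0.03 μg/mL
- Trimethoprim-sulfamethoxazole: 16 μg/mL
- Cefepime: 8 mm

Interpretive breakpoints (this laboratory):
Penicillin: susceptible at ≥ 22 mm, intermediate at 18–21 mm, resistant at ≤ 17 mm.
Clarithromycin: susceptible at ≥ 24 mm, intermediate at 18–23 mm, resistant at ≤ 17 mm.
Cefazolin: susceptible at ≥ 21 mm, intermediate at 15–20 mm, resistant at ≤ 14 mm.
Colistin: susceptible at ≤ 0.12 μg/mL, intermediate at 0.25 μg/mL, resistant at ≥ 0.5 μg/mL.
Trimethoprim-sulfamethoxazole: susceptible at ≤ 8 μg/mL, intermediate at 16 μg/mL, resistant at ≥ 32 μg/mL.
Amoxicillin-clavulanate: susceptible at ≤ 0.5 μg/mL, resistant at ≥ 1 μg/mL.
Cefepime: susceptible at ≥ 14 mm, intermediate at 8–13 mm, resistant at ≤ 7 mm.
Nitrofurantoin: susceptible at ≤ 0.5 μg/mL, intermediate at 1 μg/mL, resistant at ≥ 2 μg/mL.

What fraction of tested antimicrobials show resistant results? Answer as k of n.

1 of 6

Nitrofurantoin 1 μg/mL: = 1 μg/mL → intermediate
Cefazolin (12 mm) ≤ 14 mm — Resistant
Colistin: 0.03 μg/mL is ≤ 0.12 μg/mL → Susceptible
Amoxicillin-clavulanate (0.03 μg/mL) ≤ 0.5 μg/mL — susceptible
Trimethoprim-sulfamethoxazole: 16 μg/mL is = 16 μg/mL → Intermediate
Cefepime: 8 mm is in 8–13 mm → intermediate
Resistant: 1/6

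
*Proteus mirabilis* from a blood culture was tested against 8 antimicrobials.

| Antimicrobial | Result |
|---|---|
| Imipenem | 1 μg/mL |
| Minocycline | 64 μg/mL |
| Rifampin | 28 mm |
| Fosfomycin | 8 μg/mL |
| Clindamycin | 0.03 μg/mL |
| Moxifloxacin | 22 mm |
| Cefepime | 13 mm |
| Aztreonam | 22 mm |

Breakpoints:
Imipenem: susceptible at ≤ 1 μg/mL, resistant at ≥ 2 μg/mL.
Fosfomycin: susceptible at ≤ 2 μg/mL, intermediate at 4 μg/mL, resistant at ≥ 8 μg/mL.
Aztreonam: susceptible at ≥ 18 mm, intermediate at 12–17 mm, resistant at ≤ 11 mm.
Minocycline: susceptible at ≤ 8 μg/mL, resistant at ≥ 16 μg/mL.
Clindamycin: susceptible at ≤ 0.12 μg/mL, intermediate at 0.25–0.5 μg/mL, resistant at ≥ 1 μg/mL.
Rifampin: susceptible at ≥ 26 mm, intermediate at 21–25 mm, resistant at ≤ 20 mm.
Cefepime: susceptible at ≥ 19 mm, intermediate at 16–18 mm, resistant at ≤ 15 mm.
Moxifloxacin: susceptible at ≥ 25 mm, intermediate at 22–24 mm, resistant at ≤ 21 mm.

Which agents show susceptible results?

Imipenem: 1 μg/mL is ≤ 1 μg/mL — Susceptible
Minocycline: 64 μg/mL is ≥ 16 μg/mL → resistant
Rifampin: 28 mm is ≥ 26 mm — susceptible
Fosfomycin (8 μg/mL) ≥ 8 μg/mL — Resistant
Clindamycin: 0.03 μg/mL is ≤ 0.12 μg/mL → S
Moxifloxacin: 22 mm is in 22–24 mm — I
Cefepime 13 mm: ≤ 15 mm → resistant
Aztreonam (22 mm) ≥ 18 mm — Susceptible

imipenem, rifampin, clindamycin, aztreonam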